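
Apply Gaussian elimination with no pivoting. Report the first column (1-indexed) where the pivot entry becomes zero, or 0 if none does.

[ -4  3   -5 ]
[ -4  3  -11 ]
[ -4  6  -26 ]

first zero-pivot column = 2

Naive forward elimination:
R2 <- R2 - (1)*R1:  [  0   0  -6 ]
R3 <- R3 - (1)*R1:  [   0    3  -21 ]
Matrix at this point:
[ -4  3   -5 ]
[  0  0   -6 ]
[  0  3  -21 ]
Pivot entry (2,2) is zero but row 3 has 3 in column 2 -> naive elimination stops; a row interchange (e.g. R2 <-> R3) would be required here.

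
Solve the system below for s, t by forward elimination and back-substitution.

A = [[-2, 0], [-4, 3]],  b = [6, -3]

(-3, -5)

Forward elimination on [A|b]:
R2 <- R2 - (2)*R1:  [   0    3  -15 ]
Row echelon form:
[ -2  0  |    6 ]
[  0  3  |  -15 ]
Back-substitution:
t = (-15) / 3 = -5
s = (6) / -2 = -3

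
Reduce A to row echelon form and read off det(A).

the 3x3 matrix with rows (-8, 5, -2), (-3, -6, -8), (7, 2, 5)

Forward elimination:
R2 <- R2 - (3/8)*R1:  [     0  -63/8  -29/4 ]
R3 <- R3 - (-7/8)*R1:  [    0  51/8  13/4 ]
R3 <- R3 - (-17/21)*R2:  [      0       0  -55/21 ]
Upper-triangular form:
[ -8      5      -2 ]
[  0  -63/8   -29/4 ]
[  0      0  -55/21 ]
det(A) = (-1)^0 * (-8) * (-63/8) * (-55/21) = -165  (0 row swaps -> sign +1)

det(A) = -165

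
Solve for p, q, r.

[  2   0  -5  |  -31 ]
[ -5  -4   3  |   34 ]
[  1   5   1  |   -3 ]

(-3, -1, 5)

Forward elimination on [A|b]:
R2 <- R2 - (-5/2)*R1:  [     0     -4  -19/2  -87/2 ]
R3 <- R3 - (1/2)*R1:  [    0     5   7/2  25/2 ]
R3 <- R3 - (-5/4)*R2:  [      0       0   -67/8  -335/8 ]
Row echelon form:
[ 2   0     -5  |     -31 ]
[ 0  -4  -19/2  |   -87/2 ]
[ 0   0  -67/8  |  -335/8 ]
Back-substitution:
r = (-335/8) / (-67/8) = 5
q = (-87/2 - (-19/2)*(5)) / -4 = -1
p = (-31 - (-5)*(5)) / 2 = -3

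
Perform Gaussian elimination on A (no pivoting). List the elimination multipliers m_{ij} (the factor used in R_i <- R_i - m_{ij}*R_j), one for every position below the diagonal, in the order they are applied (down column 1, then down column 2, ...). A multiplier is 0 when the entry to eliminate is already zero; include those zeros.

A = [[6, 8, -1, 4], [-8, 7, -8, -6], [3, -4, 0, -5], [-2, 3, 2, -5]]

multipliers: -4/3, 1/2, -1/3, -24/53, 17/53, -494/395

Forward elimination:
R2 <- R2 - (-4/3)*R1:  [     0   53/3  -28/3   -2/3 ]
R3 <- R3 - (1/2)*R1:  [   0   -8  1/2   -7 ]
R4 <- R4 - (-1/3)*R1:  [     0   17/3    5/3  -11/3 ]
R3 <- R3 - (-24/53)*R2:  [        0         0  -395/106   -387/53 ]
R4 <- R4 - (17/53)*R2:  [       0        0   247/53  -183/53 ]
R4 <- R4 - (-494/395)*R3:  [         0          0          0  -4971/395 ]
Multipliers (in order of application): m_{21} = -4/3, m_{31} = 1/2, m_{41} = -1/3, m_{32} = -24/53, m_{42} = 17/53, m_{43} = -494/395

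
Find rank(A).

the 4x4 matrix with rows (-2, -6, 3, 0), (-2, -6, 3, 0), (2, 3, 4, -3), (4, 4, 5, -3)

Row reduction:
R2 <- R2 - (1)*R1:  [ 0  0  0  0 ]
R3 <- R3 - (-1)*R1:  [  0  -3   7  -3 ]
R4 <- R4 - (-2)*R1:  [  0  -8  11  -3 ]
R2 <-> R3   (pivot in column 2 was zero)
[ -2  -6   3   0 ]
[  0  -3   7  -3 ]
[  0   0   0   0 ]
[  0  -8  11  -3 ]
R4 <- R4 - (8/3)*R2:  [     0      0  -23/3      5 ]
R3 <-> R4   (pivot in column 3 was zero)
[ -2  -6      3   0 ]
[  0  -3      7  -3 ]
[  0   0  -23/3   5 ]
[  0   0      0   0 ]
Row echelon form:
[ -2  -6      3   0 ]
[  0  -3      7  -3 ]
[  0   0  -23/3   5 ]
[  0   0      0   0 ]
Nonzero rows / pivot columns: 3

rank(A) = 3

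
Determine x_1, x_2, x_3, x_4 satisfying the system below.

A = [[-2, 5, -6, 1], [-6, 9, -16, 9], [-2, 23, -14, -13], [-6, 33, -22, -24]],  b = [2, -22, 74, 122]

Forward elimination on [A|b]:
R2 <- R2 - (3)*R1:  [   0   -6    2    6  -28 ]
R3 <- R3 - (1)*R1:  [   0   18   -8  -14   72 ]
R4 <- R4 - (3)*R1:  [   0   18   -4  -27  116 ]
R3 <- R3 - (-3)*R2:  [   0    0   -2    4  -12 ]
R4 <- R4 - (-3)*R2:  [  0   0   2  -9  32 ]
R4 <- R4 - (-1)*R3:  [  0   0   0  -5  20 ]
Row echelon form:
[ -2   5  -6   1  |    2 ]
[  0  -6   2   6  |  -28 ]
[  0   0  -2   4  |  -12 ]
[  0   0   0  -5  |   20 ]
Back-substitution:
x_4 = (20) / -5 = -4
x_3 = (-12 - (4)*(-4)) / -2 = -2
x_2 = (-28 - (2)*(-2) - (6)*(-4)) / -6 = 0
x_1 = (2 - (5)*(0) - (-6)*(-2) - (1)*(-4)) / -2 = 3

(3, 0, -2, -4)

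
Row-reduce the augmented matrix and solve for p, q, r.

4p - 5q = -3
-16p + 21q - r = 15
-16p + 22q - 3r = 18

Forward elimination on [A|b]:
R2 <- R2 - (-4)*R1:  [  0   1  -1   3 ]
R3 <- R3 - (-4)*R1:  [  0   2  -3   6 ]
R3 <- R3 - (2)*R2:  [  0   0  -1   0 ]
Row echelon form:
[ 4  -5   0  |  -3 ]
[ 0   1  -1  |   3 ]
[ 0   0  -1  |   0 ]
Back-substitution:
r = (0) / -1 = 0
q = (3 - (-1)*(0)) / 1 = 3
p = (-3 - (-5)*(3)) / 4 = 3

(3, 3, 0)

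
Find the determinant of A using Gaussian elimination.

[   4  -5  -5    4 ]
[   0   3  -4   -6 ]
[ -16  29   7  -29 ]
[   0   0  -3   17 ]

det(A) = -24

Forward elimination:
R3 <- R3 - (-4)*R1:  [   0    9  -13  -13 ]
R3 <- R3 - (3)*R2:  [  0   0  -1   5 ]
R4 <- R4 - (3)*R3:  [ 0  0  0  2 ]
Upper-triangular form:
[ 4  -5  -5   4 ]
[ 0   3  -4  -6 ]
[ 0   0  -1   5 ]
[ 0   0   0   2 ]
det(A) = (-1)^0 * (4) * (3) * (-1) * (2) = -24  (0 row swaps -> sign +1)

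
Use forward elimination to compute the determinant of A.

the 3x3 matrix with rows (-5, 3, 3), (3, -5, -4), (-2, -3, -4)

Forward elimination:
R2 <- R2 - (-3/5)*R1:  [     0  -16/5  -11/5 ]
R3 <- R3 - (2/5)*R1:  [     0  -21/5  -26/5 ]
R3 <- R3 - (21/16)*R2:  [      0       0  -37/16 ]
Upper-triangular form:
[ -5      3       3 ]
[  0  -16/5   -11/5 ]
[  0      0  -37/16 ]
det(A) = (-1)^0 * (-5) * (-16/5) * (-37/16) = -37  (0 row swaps -> sign +1)

det(A) = -37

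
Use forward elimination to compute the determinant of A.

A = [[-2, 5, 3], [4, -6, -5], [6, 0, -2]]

det(A) = -26

Forward elimination:
R2 <- R2 - (-2)*R1:  [ 0  4  1 ]
R3 <- R3 - (-3)*R1:  [  0  15   7 ]
R3 <- R3 - (15/4)*R2:  [    0     0  13/4 ]
Upper-triangular form:
[ -2  5     3 ]
[  0  4     1 ]
[  0  0  13/4 ]
det(A) = (-1)^0 * (-2) * (4) * (13/4) = -26  (0 row swaps -> sign +1)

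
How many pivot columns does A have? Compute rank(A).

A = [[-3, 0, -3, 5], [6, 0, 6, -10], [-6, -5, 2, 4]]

Row reduction:
R2 <- R2 - (-2)*R1:  [ 0  0  0  0 ]
R3 <- R3 - (2)*R1:  [  0  -5   8  -6 ]
R2 <-> R3   (pivot in column 2 was zero)
[ -3   0  -3   5 ]
[  0  -5   8  -6 ]
[  0   0   0   0 ]
Row echelon form:
[ -3   0  -3   5 ]
[  0  -5   8  -6 ]
[  0   0   0   0 ]
Nonzero rows / pivot columns: 2

rank(A) = 2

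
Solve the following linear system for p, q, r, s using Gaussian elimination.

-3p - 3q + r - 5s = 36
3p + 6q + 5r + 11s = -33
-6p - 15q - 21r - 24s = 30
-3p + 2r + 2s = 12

(-2, -5, 5, -2)

Forward elimination on [A|b]:
R2 <- R2 - (-1)*R1:  [ 0  3  6  6  3 ]
R3 <- R3 - (2)*R1:  [   0   -9  -23  -14  -42 ]
R4 <- R4 - (1)*R1:  [   0    3    1    7  -24 ]
R3 <- R3 - (-3)*R2:  [   0    0   -5    4  -33 ]
R4 <- R4 - (1)*R2:  [   0    0   -5    1  -27 ]
R4 <- R4 - (1)*R3:  [  0   0   0  -3   6 ]
Row echelon form:
[ -3  -3   1  -5  |   36 ]
[  0   3   6   6  |    3 ]
[  0   0  -5   4  |  -33 ]
[  0   0   0  -3  |    6 ]
Back-substitution:
s = (6) / -3 = -2
r = (-33 - (4)*(-2)) / -5 = 5
q = (3 - (6)*(5) - (6)*(-2)) / 3 = -5
p = (36 - (-3)*(-5) - (1)*(5) - (-5)*(-2)) / -3 = -2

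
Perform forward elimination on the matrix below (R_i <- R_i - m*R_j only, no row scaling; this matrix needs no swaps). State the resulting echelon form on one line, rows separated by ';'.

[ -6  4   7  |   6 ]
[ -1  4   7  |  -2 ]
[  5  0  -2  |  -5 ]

Forward elimination:
R2 <- R2 - (1/6)*R1:  [    0  10/3  35/6    -3 ]
R3 <- R3 - (-5/6)*R1:  [    0  10/3  23/6     0 ]
R3 <- R3 - (1)*R2:  [  0   0  -2   3 ]
Row echelon form:
[ -6     4     7  |   6 ]
[  0  10/3  35/6  |  -3 ]
[  0     0    -2  |   3 ]

REF = [-6 4 7 6; 0 10/3 35/6 -3; 0 0 -2 3]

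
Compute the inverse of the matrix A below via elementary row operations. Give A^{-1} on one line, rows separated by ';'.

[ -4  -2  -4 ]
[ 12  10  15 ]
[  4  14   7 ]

inverse = [-35/24 -7/16 5/48; -1/4 -1/8 1/8; 4/3 1/2 -1/6]

Gauss-Jordan on [A | I]:
R1 <- (1/-4)*R1:  [    1   1/2     1  |  -1/4     0     0 ]
R2 <- R2 - (12)*R1:  [ 0  4  3  |  3  1  0 ]
R3 <- R3 - (4)*R1:  [  0  12   3  |   1   0   1 ]
R2 <- (1/4)*R2:  [   0    1  3/4  |  3/4  1/4    0 ]
R1 <- R1 - (1/2)*R2:  [    1     0   5/8  |  -5/8  -1/8     0 ]
R3 <- R3 - (12)*R2:  [  0   0  -6  |  -8  -3   1 ]
R3 <- (1/-6)*R3:  [    0     0     1  |   4/3   1/2  -1/6 ]
R1 <- R1 - (5/8)*R3:  [      1       0       0  |  -35/24   -7/16    5/48 ]
R2 <- R2 - (3/4)*R3:  [    0     1     0  |  -1/4  -1/8   1/8 ]
Right block of [I | A^{-1}] is the inverse:
[ -35/24  -7/16  5/48 ]
[   -1/4   -1/8   1/8 ]
[    4/3    1/2  -1/6 ]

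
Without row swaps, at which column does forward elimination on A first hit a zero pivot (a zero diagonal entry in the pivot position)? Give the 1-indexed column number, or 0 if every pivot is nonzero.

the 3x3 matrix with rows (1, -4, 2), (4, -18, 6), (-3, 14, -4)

Naive forward elimination:
R2 <- R2 - (4)*R1:  [  0  -2  -2 ]
R3 <- R3 - (-3)*R1:  [ 0  2  2 ]
R3 <- R3 - (-1)*R2:  [ 0  0  0 ]
Matrix at this point:
[ 1  -4   2 ]
[ 0  -2  -2 ]
[ 0   0   0 ]
Pivot entry (3,3) in the last row is zero and there are no rows below to swap with -> zero pivot in column 3 (A is singular).

first zero-pivot column = 3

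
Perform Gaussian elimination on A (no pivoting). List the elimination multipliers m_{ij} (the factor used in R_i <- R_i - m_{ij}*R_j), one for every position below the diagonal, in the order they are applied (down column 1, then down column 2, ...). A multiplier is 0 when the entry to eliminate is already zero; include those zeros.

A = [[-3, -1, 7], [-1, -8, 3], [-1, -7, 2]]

Forward elimination:
R2 <- R2 - (1/3)*R1:  [     0  -23/3    2/3 ]
R3 <- R3 - (1/3)*R1:  [     0  -20/3   -1/3 ]
R3 <- R3 - (20/23)*R2:  [      0       0  -21/23 ]
Multipliers (in order of application): m_{21} = 1/3, m_{31} = 1/3, m_{32} = 20/23

multipliers: 1/3, 1/3, 20/23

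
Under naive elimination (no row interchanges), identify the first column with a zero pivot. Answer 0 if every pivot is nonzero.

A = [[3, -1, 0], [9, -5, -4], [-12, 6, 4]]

first zero-pivot column = 3

Naive forward elimination:
R2 <- R2 - (3)*R1:  [  0  -2  -4 ]
R3 <- R3 - (-4)*R1:  [ 0  2  4 ]
R3 <- R3 - (-1)*R2:  [ 0  0  0 ]
Matrix at this point:
[ 3  -1   0 ]
[ 0  -2  -4 ]
[ 0   0   0 ]
Pivot entry (3,3) in the last row is zero and there are no rows below to swap with -> zero pivot in column 3 (A is singular).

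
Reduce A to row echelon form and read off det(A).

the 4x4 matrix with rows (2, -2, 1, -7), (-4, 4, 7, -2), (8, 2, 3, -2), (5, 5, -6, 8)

det(A) = 2490

Forward elimination:
R2 <- R2 - (-2)*R1:  [   0    0    9  -16 ]
R3 <- R3 - (4)*R1:  [  0  10  -1  26 ]
R4 <- R4 - (5/2)*R1:  [     0     10  -17/2   51/2 ]
R2 <-> R3   (pivot in column 2 was zero)
[ 2  -2      1    -7 ]
[ 0  10     -1    26 ]
[ 0   0      9   -16 ]
[ 0  10  -17/2  51/2 ]
R4 <- R4 - (1)*R2:  [     0      0  -15/2   -1/2 ]
R4 <- R4 - (-5/6)*R3:  [     0      0      0  -83/6 ]
Upper-triangular form:
[ 2  -2   1     -7 ]
[ 0  10  -1     26 ]
[ 0   0   9    -16 ]
[ 0   0   0  -83/6 ]
det(A) = (-1)^1 * (2) * (10) * (9) * (-83/6) = 2490  (1 row swap -> sign -1)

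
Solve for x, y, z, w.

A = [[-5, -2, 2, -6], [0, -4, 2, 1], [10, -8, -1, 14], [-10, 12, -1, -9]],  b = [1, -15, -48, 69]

(-3, 4, 0, 1)

Forward elimination on [A|b]:
R3 <- R3 - (-2)*R1:  [   0  -12    3    2  -46 ]
R4 <- R4 - (2)*R1:  [  0  16  -5   3  67 ]
R3 <- R3 - (3)*R2:  [  0   0  -3  -1  -1 ]
R4 <- R4 - (-4)*R2:  [ 0  0  3  7  7 ]
R4 <- R4 - (-1)*R3:  [ 0  0  0  6  6 ]
Row echelon form:
[ -5  -2   2  -6  |    1 ]
[  0  -4   2   1  |  -15 ]
[  0   0  -3  -1  |   -1 ]
[  0   0   0   6  |    6 ]
Back-substitution:
w = (6) / 6 = 1
z = (-1 - (-1)*(1)) / -3 = 0
y = (-15 - (2)*(0) - (1)*(1)) / -4 = 4
x = (1 - (-2)*(4) - (2)*(0) - (-6)*(1)) / -5 = -3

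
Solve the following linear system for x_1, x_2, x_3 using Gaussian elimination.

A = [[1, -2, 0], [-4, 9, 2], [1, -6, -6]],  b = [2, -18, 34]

Forward elimination on [A|b]:
R2 <- R2 - (-4)*R1:  [   0    1    2  -10 ]
R3 <- R3 - (1)*R1:  [  0  -4  -6  32 ]
R3 <- R3 - (-4)*R2:  [  0   0   2  -8 ]
Row echelon form:
[ 1  -2  0  |    2 ]
[ 0   1  2  |  -10 ]
[ 0   0  2  |   -8 ]
Back-substitution:
x_3 = (-8) / 2 = -4
x_2 = (-10 - (2)*(-4)) / 1 = -2
x_1 = (2 - (-2)*(-2)) / 1 = -2

(-2, -2, -4)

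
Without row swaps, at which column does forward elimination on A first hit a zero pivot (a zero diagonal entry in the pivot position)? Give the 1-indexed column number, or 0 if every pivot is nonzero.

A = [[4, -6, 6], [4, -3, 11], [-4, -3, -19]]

Naive forward elimination:
R2 <- R2 - (1)*R1:  [ 0  3  5 ]
R3 <- R3 - (-1)*R1:  [   0   -9  -13 ]
R3 <- R3 - (-3)*R2:  [ 0  0  2 ]
All pivots nonzero; naive elimination completes without hitting a zero pivot.

first zero-pivot column = 0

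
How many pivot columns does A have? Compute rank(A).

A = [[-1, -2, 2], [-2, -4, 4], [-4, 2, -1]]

Row reduction:
R2 <- R2 - (2)*R1:  [ 0  0  0 ]
R3 <- R3 - (4)*R1:  [  0  10  -9 ]
R2 <-> R3   (pivot in column 2 was zero)
[ -1  -2   2 ]
[  0  10  -9 ]
[  0   0   0 ]
Row echelon form:
[ -1  -2   2 ]
[  0  10  -9 ]
[  0   0   0 ]
Nonzero rows / pivot columns: 2

rank(A) = 2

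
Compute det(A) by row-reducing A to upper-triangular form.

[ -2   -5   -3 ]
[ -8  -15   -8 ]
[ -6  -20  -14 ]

Forward elimination:
R2 <- R2 - (4)*R1:  [ 0  5  4 ]
R3 <- R3 - (3)*R1:  [  0  -5  -5 ]
R3 <- R3 - (-1)*R2:  [  0   0  -1 ]
Upper-triangular form:
[ -2  -5  -3 ]
[  0   5   4 ]
[  0   0  -1 ]
det(A) = (-1)^0 * (-2) * (5) * (-1) = 10  (0 row swaps -> sign +1)

det(A) = 10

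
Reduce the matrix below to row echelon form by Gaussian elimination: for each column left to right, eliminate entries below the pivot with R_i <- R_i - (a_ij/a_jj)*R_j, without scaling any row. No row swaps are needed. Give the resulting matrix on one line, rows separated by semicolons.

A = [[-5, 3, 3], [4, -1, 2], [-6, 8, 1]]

Forward elimination:
R2 <- R2 - (-4/5)*R1:  [    0   7/5  22/5 ]
R3 <- R3 - (6/5)*R1:  [     0   22/5  -13/5 ]
R3 <- R3 - (22/7)*R2:  [      0       0  -115/7 ]
Row echelon form:
[ -5    3       3 ]
[  0  7/5    22/5 ]
[  0    0  -115/7 ]

REF = [-5 3 3; 0 7/5 22/5; 0 0 -115/7]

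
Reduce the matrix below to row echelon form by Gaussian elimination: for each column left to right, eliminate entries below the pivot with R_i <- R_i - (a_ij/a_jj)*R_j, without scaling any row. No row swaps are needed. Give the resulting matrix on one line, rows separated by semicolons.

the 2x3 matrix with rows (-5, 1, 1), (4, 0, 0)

Forward elimination:
R2 <- R2 - (-4/5)*R1:  [   0  4/5  4/5 ]
Row echelon form:
[ -5    1    1 ]
[  0  4/5  4/5 ]

REF = [-5 1 1; 0 4/5 4/5]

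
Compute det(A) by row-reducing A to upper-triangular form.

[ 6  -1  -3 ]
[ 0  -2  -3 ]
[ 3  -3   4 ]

det(A) = -111

Forward elimination:
R3 <- R3 - (1/2)*R1:  [    0  -5/2  11/2 ]
R3 <- R3 - (5/4)*R2:  [    0     0  37/4 ]
Upper-triangular form:
[ 6  -1    -3 ]
[ 0  -2    -3 ]
[ 0   0  37/4 ]
det(A) = (-1)^0 * (6) * (-2) * (37/4) = -111  (0 row swaps -> sign +1)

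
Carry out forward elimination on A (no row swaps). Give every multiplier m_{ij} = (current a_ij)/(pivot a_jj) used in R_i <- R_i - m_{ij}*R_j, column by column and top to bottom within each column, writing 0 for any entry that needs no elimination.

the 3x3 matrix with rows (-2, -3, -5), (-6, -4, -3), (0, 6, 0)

Forward elimination:
R2 <- R2 - (3)*R1:  [  0   5  12 ]
R3: entry in column 1 is already 0 -> m_{31} = 0 (no row operation needed)
R3 <- R3 - (6/5)*R2:  [     0      0  -72/5 ]
Multipliers (in order of application): m_{21} = 3, m_{31} = 0, m_{32} = 6/5

multipliers: 3, 0, 6/5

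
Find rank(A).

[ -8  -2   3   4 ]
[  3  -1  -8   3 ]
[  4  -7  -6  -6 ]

Row reduction:
R2 <- R2 - (-3/8)*R1:  [     0   -7/4  -55/8    9/2 ]
R3 <- R3 - (-1/2)*R1:  [    0    -8  -9/2    -4 ]
R3 <- R3 - (32/7)*R2:  [      0       0  377/14  -172/7 ]
Row echelon form:
[ -8    -2       3       4 ]
[  0  -7/4   -55/8     9/2 ]
[  0     0  377/14  -172/7 ]
Nonzero rows / pivot columns: 3

rank(A) = 3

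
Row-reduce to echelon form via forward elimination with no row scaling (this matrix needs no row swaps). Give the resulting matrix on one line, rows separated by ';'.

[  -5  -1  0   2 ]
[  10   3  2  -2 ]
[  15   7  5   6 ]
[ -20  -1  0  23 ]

Forward elimination:
R2 <- R2 - (-2)*R1:  [ 0  1  2  2 ]
R3 <- R3 - (-3)*R1:  [  0   4   5  12 ]
R4 <- R4 - (4)*R1:  [  0   3   0  15 ]
R3 <- R3 - (4)*R2:  [  0   0  -3   4 ]
R4 <- R4 - (3)*R2:  [  0   0  -6   9 ]
R4 <- R4 - (2)*R3:  [ 0  0  0  1 ]
Row echelon form:
[ -5  -1   0  2 ]
[  0   1   2  2 ]
[  0   0  -3  4 ]
[  0   0   0  1 ]

REF = [-5 -1 0 2; 0 1 2 2; 0 0 -3 4; 0 0 0 1]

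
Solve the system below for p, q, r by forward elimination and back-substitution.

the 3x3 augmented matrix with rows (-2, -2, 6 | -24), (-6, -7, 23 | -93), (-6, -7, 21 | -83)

(1, -4, -5)

Forward elimination on [A|b]:
R2 <- R2 - (3)*R1:  [   0   -1    5  -21 ]
R3 <- R3 - (3)*R1:  [   0   -1    3  -11 ]
R3 <- R3 - (1)*R2:  [  0   0  -2  10 ]
Row echelon form:
[ -2  -2   6  |  -24 ]
[  0  -1   5  |  -21 ]
[  0   0  -2  |   10 ]
Back-substitution:
r = (10) / -2 = -5
q = (-21 - (5)*(-5)) / -1 = -4
p = (-24 - (-2)*(-4) - (6)*(-5)) / -2 = 1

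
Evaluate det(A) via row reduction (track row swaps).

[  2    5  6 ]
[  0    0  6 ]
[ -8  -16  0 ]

det(A) = -48

Forward elimination:
R3 <- R3 - (-4)*R1:  [  0   4  24 ]
R2 <-> R3   (pivot in column 2 was zero)
[ 2  5   6 ]
[ 0  4  24 ]
[ 0  0   6 ]
Upper-triangular form:
[ 2  5   6 ]
[ 0  4  24 ]
[ 0  0   6 ]
det(A) = (-1)^1 * (2) * (4) * (6) = -48  (1 row swap -> sign -1)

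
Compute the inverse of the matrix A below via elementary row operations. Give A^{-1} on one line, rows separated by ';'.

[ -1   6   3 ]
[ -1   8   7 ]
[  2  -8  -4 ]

Gauss-Jordan on [A | I]:
R1 <- (1/-1)*R1:  [  1  -6  -3  |  -1   0   0 ]
R2 <- R2 - (-1)*R1:  [  0   2   4  |  -1   1   0 ]
R3 <- R3 - (2)*R1:  [ 0  4  2  |  2  0  1 ]
R2 <- (1/2)*R2:  [    0     1     2  |  -1/2   1/2     0 ]
R1 <- R1 - (-6)*R2:  [  1   0   9  |  -4   3   0 ]
R3 <- R3 - (4)*R2:  [  0   0  -6  |   4  -2   1 ]
R3 <- (1/-6)*R3:  [    0     0     1  |  -2/3   1/3  -1/6 ]
R1 <- R1 - (9)*R3:  [   1    0    0  |    2    0  3/2 ]
R2 <- R2 - (2)*R3:  [    0     1     0  |   5/6  -1/6   1/3 ]
Right block of [I | A^{-1}] is the inverse:
[    2     0   3/2 ]
[  5/6  -1/6   1/3 ]
[ -2/3   1/3  -1/6 ]

inverse = [2 0 3/2; 5/6 -1/6 1/3; -2/3 1/3 -1/6]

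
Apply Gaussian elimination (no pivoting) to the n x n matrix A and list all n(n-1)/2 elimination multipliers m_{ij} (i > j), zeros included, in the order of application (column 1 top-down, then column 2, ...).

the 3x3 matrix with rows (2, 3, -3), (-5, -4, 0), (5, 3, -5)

multipliers: -5/2, 5/2, -9/7

Forward elimination:
R2 <- R2 - (-5/2)*R1:  [     0    7/2  -15/2 ]
R3 <- R3 - (5/2)*R1:  [    0  -9/2   5/2 ]
R3 <- R3 - (-9/7)*R2:  [     0      0  -50/7 ]
Multipliers (in order of application): m_{21} = -5/2, m_{31} = 5/2, m_{32} = -9/7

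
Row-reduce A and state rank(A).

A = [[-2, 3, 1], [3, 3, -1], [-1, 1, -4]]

rank(A) = 3

Row reduction:
R2 <- R2 - (-3/2)*R1:  [    0  15/2   1/2 ]
R3 <- R3 - (1/2)*R1:  [    0  -1/2  -9/2 ]
R3 <- R3 - (-1/15)*R2:  [      0       0  -67/15 ]
Row echelon form:
[ -2     3       1 ]
[  0  15/2     1/2 ]
[  0     0  -67/15 ]
Nonzero rows / pivot columns: 3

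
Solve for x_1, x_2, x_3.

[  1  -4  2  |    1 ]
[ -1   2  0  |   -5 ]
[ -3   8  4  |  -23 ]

(5, 0, -2)

Forward elimination on [A|b]:
R2 <- R2 - (-1)*R1:  [  0  -2   2  -4 ]
R3 <- R3 - (-3)*R1:  [   0   -4   10  -20 ]
R3 <- R3 - (2)*R2:  [   0    0    6  -12 ]
Row echelon form:
[ 1  -4  2  |    1 ]
[ 0  -2  2  |   -4 ]
[ 0   0  6  |  -12 ]
Back-substitution:
x_3 = (-12) / 6 = -2
x_2 = (-4 - (2)*(-2)) / -2 = 0
x_1 = (1 - (-4)*(0) - (2)*(-2)) / 1 = 5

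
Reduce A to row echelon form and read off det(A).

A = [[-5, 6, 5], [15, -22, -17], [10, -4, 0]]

det(A) = 120

Forward elimination:
R2 <- R2 - (-3)*R1:  [  0  -4  -2 ]
R3 <- R3 - (-2)*R1:  [  0   8  10 ]
R3 <- R3 - (-2)*R2:  [ 0  0  6 ]
Upper-triangular form:
[ -5   6   5 ]
[  0  -4  -2 ]
[  0   0   6 ]
det(A) = (-1)^0 * (-5) * (-4) * (6) = 120  (0 row swaps -> sign +1)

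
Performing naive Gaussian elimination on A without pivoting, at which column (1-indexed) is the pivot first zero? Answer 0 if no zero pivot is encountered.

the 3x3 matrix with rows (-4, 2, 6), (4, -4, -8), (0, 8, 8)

Naive forward elimination:
R2 <- R2 - (-1)*R1:  [  0  -2  -2 ]
R3 <- R3 - (-4)*R2:  [ 0  0  0 ]
Matrix at this point:
[ -4   2   6 ]
[  0  -2  -2 ]
[  0   0   0 ]
Pivot entry (3,3) in the last row is zero and there are no rows below to swap with -> zero pivot in column 3 (A is singular).

first zero-pivot column = 3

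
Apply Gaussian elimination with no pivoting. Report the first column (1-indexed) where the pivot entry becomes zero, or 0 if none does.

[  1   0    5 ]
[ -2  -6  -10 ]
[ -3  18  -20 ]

Naive forward elimination:
R2 <- R2 - (-2)*R1:  [  0  -6   0 ]
R3 <- R3 - (-3)*R1:  [  0  18  -5 ]
R3 <- R3 - (-3)*R2:  [  0   0  -5 ]
All pivots nonzero; naive elimination completes without hitting a zero pivot.

first zero-pivot column = 0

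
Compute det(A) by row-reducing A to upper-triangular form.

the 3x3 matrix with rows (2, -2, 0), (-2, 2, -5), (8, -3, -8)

det(A) = 50

Forward elimination:
R2 <- R2 - (-1)*R1:  [  0   0  -5 ]
R3 <- R3 - (4)*R1:  [  0   5  -8 ]
R2 <-> R3   (pivot in column 2 was zero)
[ 2  -2   0 ]
[ 0   5  -8 ]
[ 0   0  -5 ]
Upper-triangular form:
[ 2  -2   0 ]
[ 0   5  -8 ]
[ 0   0  -5 ]
det(A) = (-1)^1 * (2) * (5) * (-5) = 50  (1 row swap -> sign -1)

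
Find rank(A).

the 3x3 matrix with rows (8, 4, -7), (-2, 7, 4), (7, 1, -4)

Row reduction:
R2 <- R2 - (-1/4)*R1:  [   0    8  9/4 ]
R3 <- R3 - (7/8)*R1:  [    0  -5/2  17/8 ]
R3 <- R3 - (-5/16)*R2:  [      0       0  181/64 ]
Row echelon form:
[ 8  4      -7 ]
[ 0  8     9/4 ]
[ 0  0  181/64 ]
Nonzero rows / pivot columns: 3

rank(A) = 3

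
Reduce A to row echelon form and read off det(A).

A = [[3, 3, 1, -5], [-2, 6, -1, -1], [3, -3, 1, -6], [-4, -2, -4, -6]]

Forward elimination:
R2 <- R2 - (-2/3)*R1:  [     0      8   -1/3  -13/3 ]
R3 <- R3 - (1)*R1:  [  0  -6   0  -1 ]
R4 <- R4 - (-4/3)*R1:  [     0      2   -8/3  -38/3 ]
R3 <- R3 - (-3/4)*R2:  [     0      0   -1/4  -17/4 ]
R4 <- R4 - (1/4)*R2:  [       0        0   -31/12  -139/12 ]
R4 <- R4 - (31/3)*R3:  [    0     0     0  97/3 ]
Upper-triangular form:
[ 3  3     1     -5 ]
[ 0  8  -1/3  -13/3 ]
[ 0  0  -1/4  -17/4 ]
[ 0  0     0   97/3 ]
det(A) = (-1)^0 * (3) * (8) * (-1/4) * (97/3) = -194  (0 row swaps -> sign +1)

det(A) = -194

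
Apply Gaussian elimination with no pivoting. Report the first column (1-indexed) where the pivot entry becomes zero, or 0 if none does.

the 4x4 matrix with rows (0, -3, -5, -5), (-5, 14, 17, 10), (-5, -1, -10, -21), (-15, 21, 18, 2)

Naive forward elimination:
Pivot entry (1,1) is zero but row 2 has -5 in column 1 -> naive elimination stops; a row interchange (e.g. R1 <-> R2) would be required here.

first zero-pivot column = 1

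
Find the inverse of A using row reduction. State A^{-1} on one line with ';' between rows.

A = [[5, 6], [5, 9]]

Gauss-Jordan on [A | I]:
R1 <- (1/5)*R1:  [   1  6/5  |  1/5    0 ]
R2 <- R2 - (5)*R1:  [  0   3  |  -1   1 ]
R2 <- (1/3)*R2:  [    0     1  |  -1/3   1/3 ]
R1 <- R1 - (6/5)*R2:  [    1     0  |   3/5  -2/5 ]
Right block of [I | A^{-1}] is the inverse:
[  3/5  -2/5 ]
[ -1/3   1/3 ]

inverse = [3/5 -2/5; -1/3 1/3]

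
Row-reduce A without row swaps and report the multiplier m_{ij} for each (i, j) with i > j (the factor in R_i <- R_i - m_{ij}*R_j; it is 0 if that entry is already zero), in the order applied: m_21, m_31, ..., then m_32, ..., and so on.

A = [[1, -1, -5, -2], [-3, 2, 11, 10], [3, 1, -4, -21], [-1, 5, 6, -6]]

multipliers: -3, 3, -1, -4, -4, 3

Forward elimination:
R2 <- R2 - (-3)*R1:  [  0  -1  -4   4 ]
R3 <- R3 - (3)*R1:  [   0    4   11  -15 ]
R4 <- R4 - (-1)*R1:  [  0   4   1  -8 ]
R3 <- R3 - (-4)*R2:  [  0   0  -5   1 ]
R4 <- R4 - (-4)*R2:  [   0    0  -15    8 ]
R4 <- R4 - (3)*R3:  [ 0  0  0  5 ]
Multipliers (in order of application): m_{21} = -3, m_{31} = 3, m_{41} = -1, m_{32} = -4, m_{42} = -4, m_{43} = 3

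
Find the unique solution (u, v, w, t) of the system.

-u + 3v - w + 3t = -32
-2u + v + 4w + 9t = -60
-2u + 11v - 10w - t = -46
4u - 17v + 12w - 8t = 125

Forward elimination on [A|b]:
R2 <- R2 - (2)*R1:  [  0  -5   6   3   4 ]
R3 <- R3 - (2)*R1:  [  0   5  -8  -7  18 ]
R4 <- R4 - (-4)*R1:  [  0  -5   8   4  -3 ]
R3 <- R3 - (-1)*R2:  [  0   0  -2  -4  22 ]
R4 <- R4 - (1)*R2:  [  0   0   2   1  -7 ]
R4 <- R4 - (-1)*R3:  [  0   0   0  -3  15 ]
Row echelon form:
[ -1   3  -1   3  |  -32 ]
[  0  -5   6   3  |    4 ]
[  0   0  -2  -4  |   22 ]
[  0   0   0  -3  |   15 ]
Back-substitution:
t = (15) / -3 = -5
w = (22 - (-4)*(-5)) / -2 = -1
v = (4 - (6)*(-1) - (3)*(-5)) / -5 = -5
u = (-32 - (3)*(-5) - (-1)*(-1) - (3)*(-5)) / -1 = 3

(3, -5, -1, -5)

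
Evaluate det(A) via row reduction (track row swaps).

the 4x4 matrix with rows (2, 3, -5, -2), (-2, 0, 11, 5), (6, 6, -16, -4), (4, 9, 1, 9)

det(A) = 150

Forward elimination:
R2 <- R2 - (-1)*R1:  [ 0  3  6  3 ]
R3 <- R3 - (3)*R1:  [  0  -3  -1   2 ]
R4 <- R4 - (2)*R1:  [  0   3  11  13 ]
R3 <- R3 - (-1)*R2:  [ 0  0  5  5 ]
R4 <- R4 - (1)*R2:  [  0   0   5  10 ]
R4 <- R4 - (1)*R3:  [ 0  0  0  5 ]
Upper-triangular form:
[ 2  3  -5  -2 ]
[ 0  3   6   3 ]
[ 0  0   5   5 ]
[ 0  0   0   5 ]
det(A) = (-1)^0 * (2) * (3) * (5) * (5) = 150  (0 row swaps -> sign +1)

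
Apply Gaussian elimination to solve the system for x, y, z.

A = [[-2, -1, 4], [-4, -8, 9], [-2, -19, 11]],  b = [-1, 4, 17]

(1, -1, 0)

Forward elimination on [A|b]:
R2 <- R2 - (2)*R1:  [  0  -6   1   6 ]
R3 <- R3 - (1)*R1:  [   0  -18    7   18 ]
R3 <- R3 - (3)*R2:  [ 0  0  4  0 ]
Row echelon form:
[ -2  -1  4  |  -1 ]
[  0  -6  1  |   6 ]
[  0   0  4  |   0 ]
Back-substitution:
z = (0) / 4 = 0
y = (6 - (1)*(0)) / -6 = -1
x = (-1 - (-1)*(-1) - (4)*(0)) / -2 = 1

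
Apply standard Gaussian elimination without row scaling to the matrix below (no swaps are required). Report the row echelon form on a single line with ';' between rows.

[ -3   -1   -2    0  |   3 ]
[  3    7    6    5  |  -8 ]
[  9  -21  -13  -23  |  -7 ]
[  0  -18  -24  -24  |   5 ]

Forward elimination:
R2 <- R2 - (-1)*R1:  [  0   6   4   5  -5 ]
R3 <- R3 - (-3)*R1:  [   0  -24  -19  -23    2 ]
R3 <- R3 - (-4)*R2:  [   0    0   -3   -3  -18 ]
R4 <- R4 - (-3)*R2:  [   0    0  -12   -9  -10 ]
R4 <- R4 - (4)*R3:  [  0   0   0   3  62 ]
Row echelon form:
[ -3  -1  -2   0  |    3 ]
[  0   6   4   5  |   -5 ]
[  0   0  -3  -3  |  -18 ]
[  0   0   0   3  |   62 ]

REF = [-3 -1 -2 0 3; 0 6 4 5 -5; 0 0 -3 -3 -18; 0 0 0 3 62]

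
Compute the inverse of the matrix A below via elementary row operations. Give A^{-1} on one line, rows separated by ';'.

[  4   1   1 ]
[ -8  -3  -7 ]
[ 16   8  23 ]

inverse = [-13/4 -15/4 -1; 18 19 5; -4 -4 -1]

Gauss-Jordan on [A | I]:
R1 <- (1/4)*R1:  [   1  1/4  1/4  |  1/4    0    0 ]
R2 <- R2 - (-8)*R1:  [  0  -1  -5  |   2   1   0 ]
R3 <- R3 - (16)*R1:  [  0   4  19  |  -4   0   1 ]
R2 <- (1/-1)*R2:  [  0   1   5  |  -2  -1   0 ]
R1 <- R1 - (1/4)*R2:  [   1    0   -1  |  3/4  1/4    0 ]
R3 <- R3 - (4)*R2:  [  0   0  -1  |   4   4   1 ]
R3 <- (1/-1)*R3:  [  0   0   1  |  -4  -4  -1 ]
R1 <- R1 - (-1)*R3:  [     1      0      0  |  -13/4  -15/4     -1 ]
R2 <- R2 - (5)*R3:  [  0   1   0  |  18  19   5 ]
Right block of [I | A^{-1}] is the inverse:
[ -13/4  -15/4  -1 ]
[    18     19   5 ]
[    -4     -4  -1 ]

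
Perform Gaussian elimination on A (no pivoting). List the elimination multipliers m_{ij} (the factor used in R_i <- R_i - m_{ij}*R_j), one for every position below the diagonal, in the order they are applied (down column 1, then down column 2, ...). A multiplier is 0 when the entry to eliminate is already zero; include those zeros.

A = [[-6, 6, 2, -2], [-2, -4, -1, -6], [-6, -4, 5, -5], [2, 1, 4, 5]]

Forward elimination:
R2 <- R2 - (1/3)*R1:  [     0     -6   -5/3  -16/3 ]
R3 <- R3 - (1)*R1:  [   0  -10    3   -3 ]
R4 <- R4 - (-1/3)*R1:  [    0     3  14/3  13/3 ]
R3 <- R3 - (5/3)*R2:  [    0     0  52/9  53/9 ]
R4 <- R4 - (-1/2)*R2:  [    0     0  23/6   5/3 ]
R4 <- R4 - (69/104)*R3:  [        0         0         0  -233/104 ]
Multipliers (in order of application): m_{21} = 1/3, m_{31} = 1, m_{41} = -1/3, m_{32} = 5/3, m_{42} = -1/2, m_{43} = 69/104

multipliers: 1/3, 1, -1/3, 5/3, -1/2, 69/104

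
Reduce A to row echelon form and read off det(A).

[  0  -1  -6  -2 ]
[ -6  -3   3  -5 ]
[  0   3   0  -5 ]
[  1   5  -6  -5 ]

Forward elimination:
R1 <-> R2   (pivot in column 1 was zero)
[ -6  -3   3  -5 ]
[  0  -1  -6  -2 ]
[  0   3   0  -5 ]
[  1   5  -6  -5 ]
R4 <- R4 - (-1/6)*R1:  [     0    9/2  -11/2  -35/6 ]
R3 <- R3 - (-3)*R2:  [   0    0  -18  -11 ]
R4 <- R4 - (-9/2)*R2:  [     0      0  -65/2  -89/6 ]
R4 <- R4 - (65/36)*R3:  [      0       0       0  181/36 ]
Upper-triangular form:
[ -6  -3    3      -5 ]
[  0  -1   -6      -2 ]
[  0   0  -18     -11 ]
[  0   0    0  181/36 ]
det(A) = (-1)^1 * (-6) * (-1) * (-18) * (181/36) = 543  (1 row swap -> sign -1)

det(A) = 543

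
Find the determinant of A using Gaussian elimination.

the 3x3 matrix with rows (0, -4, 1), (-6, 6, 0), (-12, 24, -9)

Forward elimination:
R1 <-> R2   (pivot in column 1 was zero)
[  -6   6   0 ]
[   0  -4   1 ]
[ -12  24  -9 ]
R3 <- R3 - (2)*R1:  [  0  12  -9 ]
R3 <- R3 - (-3)*R2:  [  0   0  -6 ]
Upper-triangular form:
[ -6   6   0 ]
[  0  -4   1 ]
[  0   0  -6 ]
det(A) = (-1)^1 * (-6) * (-4) * (-6) = 144  (1 row swap -> sign -1)

det(A) = 144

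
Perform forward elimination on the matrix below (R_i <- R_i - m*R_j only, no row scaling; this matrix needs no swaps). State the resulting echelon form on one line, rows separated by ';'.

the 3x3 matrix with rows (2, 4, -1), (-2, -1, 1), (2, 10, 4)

Forward elimination:
R2 <- R2 - (-1)*R1:  [ 0  3  0 ]
R3 <- R3 - (1)*R1:  [ 0  6  5 ]
R3 <- R3 - (2)*R2:  [ 0  0  5 ]
Row echelon form:
[ 2  4  -1 ]
[ 0  3   0 ]
[ 0  0   5 ]

REF = [2 4 -1; 0 3 0; 0 0 5]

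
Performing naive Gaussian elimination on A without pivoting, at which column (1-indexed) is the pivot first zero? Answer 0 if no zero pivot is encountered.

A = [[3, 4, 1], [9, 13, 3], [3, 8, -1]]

Naive forward elimination:
R2 <- R2 - (3)*R1:  [ 0  1  0 ]
R3 <- R3 - (1)*R1:  [  0   4  -2 ]
R3 <- R3 - (4)*R2:  [  0   0  -2 ]
All pivots nonzero; naive elimination completes without hitting a zero pivot.

first zero-pivot column = 0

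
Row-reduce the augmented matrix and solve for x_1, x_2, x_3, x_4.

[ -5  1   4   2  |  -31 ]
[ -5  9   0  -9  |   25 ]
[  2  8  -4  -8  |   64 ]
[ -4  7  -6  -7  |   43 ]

(4, 5, -4, 0)

Forward elimination on [A|b]:
R2 <- R2 - (1)*R1:  [   0    8   -4  -11   56 ]
R3 <- R3 - (-2/5)*R1:  [     0   42/5  -12/5  -36/5  258/5 ]
R4 <- R4 - (4/5)*R1:  [     0   31/5  -46/5  -43/5  339/5 ]
R3 <- R3 - (21/20)*R2:  [     0      0    9/5  87/20  -36/5 ]
R4 <- R4 - (31/40)*R2:  [      0       0  -61/10   -3/40   122/5 ]
R4 <- R4 - (-61/18)*R3:  [    0     0     0  44/3     0 ]
Row echelon form:
[ -5  1    4      2  |    -31 ]
[  0  8   -4    -11  |     56 ]
[  0  0  9/5  87/20  |  -36/5 ]
[  0  0    0   44/3  |      0 ]
Back-substitution:
x_4 = (0) / (44/3) = 0
x_3 = (-36/5 - (87/20)*(0)) / (9/5) = -4
x_2 = (56 - (-4)*(-4) - (-11)*(0)) / 8 = 5
x_1 = (-31 - (1)*(5) - (4)*(-4) - (2)*(0)) / -5 = 4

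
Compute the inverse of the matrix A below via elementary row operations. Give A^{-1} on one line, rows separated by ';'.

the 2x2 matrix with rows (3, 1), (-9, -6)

inverse = [2/3 1/9; -1 -1/3]

Gauss-Jordan on [A | I]:
R1 <- (1/3)*R1:  [   1  1/3  |  1/3    0 ]
R2 <- R2 - (-9)*R1:  [  0  -3  |   3   1 ]
R2 <- (1/-3)*R2:  [    0     1  |    -1  -1/3 ]
R1 <- R1 - (1/3)*R2:  [   1    0  |  2/3  1/9 ]
Right block of [I | A^{-1}] is the inverse:
[ 2/3   1/9 ]
[  -1  -1/3 ]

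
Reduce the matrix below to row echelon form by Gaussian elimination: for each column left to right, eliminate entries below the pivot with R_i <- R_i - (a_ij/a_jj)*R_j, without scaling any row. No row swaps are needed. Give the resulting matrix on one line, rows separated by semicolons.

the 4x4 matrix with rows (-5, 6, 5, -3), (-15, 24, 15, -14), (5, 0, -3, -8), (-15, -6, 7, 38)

Forward elimination:
R2 <- R2 - (3)*R1:  [  0   6   0  -5 ]
R3 <- R3 - (-1)*R1:  [   0    6    2  -11 ]
R4 <- R4 - (3)*R1:  [   0  -24   -8   47 ]
R3 <- R3 - (1)*R2:  [  0   0   2  -6 ]
R4 <- R4 - (-4)*R2:  [  0   0  -8  27 ]
R4 <- R4 - (-4)*R3:  [ 0  0  0  3 ]
Row echelon form:
[ -5  6  5  -3 ]
[  0  6  0  -5 ]
[  0  0  2  -6 ]
[  0  0  0   3 ]

REF = [-5 6 5 -3; 0 6 0 -5; 0 0 2 -6; 0 0 0 3]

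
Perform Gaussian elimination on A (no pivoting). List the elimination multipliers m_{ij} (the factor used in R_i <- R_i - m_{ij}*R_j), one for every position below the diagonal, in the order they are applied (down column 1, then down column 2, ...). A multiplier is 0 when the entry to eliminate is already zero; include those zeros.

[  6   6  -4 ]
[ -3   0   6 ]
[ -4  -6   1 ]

Forward elimination:
R2 <- R2 - (-1/2)*R1:  [ 0  3  4 ]
R3 <- R3 - (-2/3)*R1:  [    0    -2  -5/3 ]
R3 <- R3 - (-2/3)*R2:  [ 0  0  1 ]
Multipliers (in order of application): m_{21} = -1/2, m_{31} = -2/3, m_{32} = -2/3

multipliers: -1/2, -2/3, -2/3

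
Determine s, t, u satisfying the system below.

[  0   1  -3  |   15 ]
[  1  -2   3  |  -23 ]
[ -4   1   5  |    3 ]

Forward elimination on [A|b]:
R1 <-> R2   (pivot in column 1 was zero)
[  1  -2   3  -23 ]
[  0   1  -3   15 ]
[ -4   1   5    3 ]
R3 <- R3 - (-4)*R1:  [   0   -7   17  -89 ]
R3 <- R3 - (-7)*R2:  [  0   0  -4  16 ]
Row echelon form:
[ 1  -2   3  |  -23 ]
[ 0   1  -3  |   15 ]
[ 0   0  -4  |   16 ]
Back-substitution:
u = (16) / -4 = -4
t = (15 - (-3)*(-4)) / 1 = 3
s = (-23 - (-2)*(3) - (3)*(-4)) / 1 = -5

(-5, 3, -4)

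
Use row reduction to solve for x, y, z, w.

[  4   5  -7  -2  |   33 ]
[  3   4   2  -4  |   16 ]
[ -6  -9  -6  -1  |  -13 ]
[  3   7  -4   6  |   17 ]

Forward elimination on [A|b]:
R2 <- R2 - (3/4)*R1:  [     0    1/4   29/4   -5/2  -35/4 ]
R3 <- R3 - (-3/2)*R1:  [     0   -3/2  -33/2     -4   73/2 ]
R4 <- R4 - (3/4)*R1:  [     0   13/4    5/4   15/2  -31/4 ]
R3 <- R3 - (-6)*R2:  [   0    0   27  -19  -16 ]
R4 <- R4 - (13)*R2:  [   0    0  -93   40  106 ]
R4 <- R4 - (-31/9)*R3:  [      0       0       0  -229/9   458/9 ]
Row echelon form:
[ 4    5    -7      -2  |     33 ]
[ 0  1/4  29/4    -5/2  |  -35/4 ]
[ 0    0    27     -19  |    -16 ]
[ 0    0     0  -229/9  |  458/9 ]
Back-substitution:
w = (458/9) / (-229/9) = -2
z = (-16 - (-19)*(-2)) / 27 = -2
y = (-35/4 - (29/4)*(-2) - (-5/2)*(-2)) / (1/4) = 3
x = (33 - (5)*(3) - (-7)*(-2) - (-2)*(-2)) / 4 = 0

(0, 3, -2, -2)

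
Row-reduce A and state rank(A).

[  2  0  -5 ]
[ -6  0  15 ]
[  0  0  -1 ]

rank(A) = 2

Row reduction:
R2 <- R2 - (-3)*R1:  [ 0  0  0 ]
R2 <-> R3   (pivot in column 3 was zero)
[ 2  0  -5 ]
[ 0  0  -1 ]
[ 0  0   0 ]
Row echelon form:
[ 2  0  -5 ]
[ 0  0  -1 ]
[ 0  0   0 ]
Nonzero rows / pivot columns: 2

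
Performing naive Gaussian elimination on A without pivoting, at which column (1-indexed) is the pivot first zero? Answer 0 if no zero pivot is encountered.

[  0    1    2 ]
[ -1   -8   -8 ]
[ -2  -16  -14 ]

Naive forward elimination:
Pivot entry (1,1) is zero but row 2 has -1 in column 1 -> naive elimination stops; a row interchange (e.g. R1 <-> R2) would be required here.

first zero-pivot column = 1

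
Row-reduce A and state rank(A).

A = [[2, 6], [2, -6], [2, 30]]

rank(A) = 2

Row reduction:
R2 <- R2 - (1)*R1:  [   0  -12 ]
R3 <- R3 - (1)*R1:  [  0  24 ]
R3 <- R3 - (-2)*R2:  [ 0  0 ]
Row echelon form:
[ 2    6 ]
[ 0  -12 ]
[ 0    0 ]
Nonzero rows / pivot columns: 2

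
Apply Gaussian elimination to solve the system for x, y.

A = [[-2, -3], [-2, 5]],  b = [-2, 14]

Forward elimination on [A|b]:
R2 <- R2 - (1)*R1:  [  0   8  16 ]
Row echelon form:
[ -2  -3  |  -2 ]
[  0   8  |  16 ]
Back-substitution:
y = (16) / 8 = 2
x = (-2 - (-3)*(2)) / -2 = -2

(-2, 2)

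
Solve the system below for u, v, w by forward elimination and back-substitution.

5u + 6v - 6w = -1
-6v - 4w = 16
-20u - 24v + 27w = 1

(1, -2, -1)

Forward elimination on [A|b]:
R3 <- R3 - (-4)*R1:  [  0   0   3  -3 ]
Row echelon form:
[ 5   6  -6  |  -1 ]
[ 0  -6  -4  |  16 ]
[ 0   0   3  |  -3 ]
Back-substitution:
w = (-3) / 3 = -1
v = (16 - (-4)*(-1)) / -6 = -2
u = (-1 - (6)*(-2) - (-6)*(-1)) / 5 = 1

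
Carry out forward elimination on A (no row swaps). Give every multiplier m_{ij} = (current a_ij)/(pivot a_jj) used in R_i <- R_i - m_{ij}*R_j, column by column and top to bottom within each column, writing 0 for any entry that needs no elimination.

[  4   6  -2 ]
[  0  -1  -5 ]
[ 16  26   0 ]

multipliers: 0, 4, -2

Forward elimination:
R2: entry in column 1 is already 0 -> m_{21} = 0 (no row operation needed)
R3 <- R3 - (4)*R1:  [ 0  2  8 ]
R3 <- R3 - (-2)*R2:  [  0   0  -2 ]
Multipliers (in order of application): m_{21} = 0, m_{31} = 4, m_{32} = -2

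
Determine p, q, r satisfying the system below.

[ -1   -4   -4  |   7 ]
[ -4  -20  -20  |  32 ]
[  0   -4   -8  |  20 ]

(-3, 3, -4)

Forward elimination on [A|b]:
R2 <- R2 - (4)*R1:  [  0  -4  -4   4 ]
R3 <- R3 - (1)*R2:  [  0   0  -4  16 ]
Row echelon form:
[ -1  -4  -4  |   7 ]
[  0  -4  -4  |   4 ]
[  0   0  -4  |  16 ]
Back-substitution:
r = (16) / -4 = -4
q = (4 - (-4)*(-4)) / -4 = 3
p = (7 - (-4)*(3) - (-4)*(-4)) / -1 = -3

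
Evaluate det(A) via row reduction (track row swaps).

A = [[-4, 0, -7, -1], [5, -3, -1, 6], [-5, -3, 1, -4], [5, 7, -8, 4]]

Forward elimination:
R2 <- R2 - (-5/4)*R1:  [     0     -3  -39/4   19/4 ]
R3 <- R3 - (5/4)*R1:  [     0     -3   39/4  -11/4 ]
R4 <- R4 - (-5/4)*R1:  [     0      7  -67/4   11/4 ]
R3 <- R3 - (1)*R2:  [     0      0   39/2  -15/2 ]
R4 <- R4 - (-7/3)*R2:  [     0      0  -79/2   83/6 ]
R4 <- R4 - (-79/39)*R3:  [      0       0       0  -53/39 ]
Upper-triangular form:
[ -4   0     -7      -1 ]
[  0  -3  -39/4    19/4 ]
[  0   0   39/2   -15/2 ]
[  0   0      0  -53/39 ]
det(A) = (-1)^0 * (-4) * (-3) * (39/2) * (-53/39) = -318  (0 row swaps -> sign +1)

det(A) = -318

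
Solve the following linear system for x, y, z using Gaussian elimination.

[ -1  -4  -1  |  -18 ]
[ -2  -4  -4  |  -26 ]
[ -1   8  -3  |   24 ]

Forward elimination on [A|b]:
R2 <- R2 - (2)*R1:  [  0   4  -2  10 ]
R3 <- R3 - (1)*R1:  [  0  12  -2  42 ]
R3 <- R3 - (3)*R2:  [  0   0   4  12 ]
Row echelon form:
[ -1  -4  -1  |  -18 ]
[  0   4  -2  |   10 ]
[  0   0   4  |   12 ]
Back-substitution:
z = (12) / 4 = 3
y = (10 - (-2)*(3)) / 4 = 4
x = (-18 - (-4)*(4) - (-1)*(3)) / -1 = -1

(-1, 4, 3)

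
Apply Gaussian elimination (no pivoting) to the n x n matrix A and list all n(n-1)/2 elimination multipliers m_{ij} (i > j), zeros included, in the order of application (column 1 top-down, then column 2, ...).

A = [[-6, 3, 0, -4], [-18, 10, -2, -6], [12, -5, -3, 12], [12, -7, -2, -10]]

Forward elimination:
R2 <- R2 - (3)*R1:  [  0   1  -2   6 ]
R3 <- R3 - (-2)*R1:  [  0   1  -3   4 ]
R4 <- R4 - (-2)*R1:  [   0   -1   -2  -18 ]
R3 <- R3 - (1)*R2:  [  0   0  -1  -2 ]
R4 <- R4 - (-1)*R2:  [   0    0   -4  -12 ]
R4 <- R4 - (4)*R3:  [  0   0   0  -4 ]
Multipliers (in order of application): m_{21} = 3, m_{31} = -2, m_{41} = -2, m_{32} = 1, m_{42} = -1, m_{43} = 4

multipliers: 3, -2, -2, 1, -1, 4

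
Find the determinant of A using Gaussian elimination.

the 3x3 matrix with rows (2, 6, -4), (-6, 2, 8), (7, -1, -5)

Forward elimination:
R2 <- R2 - (-3)*R1:  [  0  20  -4 ]
R3 <- R3 - (7/2)*R1:  [   0  -22    9 ]
R3 <- R3 - (-11/10)*R2:  [    0     0  23/5 ]
Upper-triangular form:
[ 2   6    -4 ]
[ 0  20    -4 ]
[ 0   0  23/5 ]
det(A) = (-1)^0 * (2) * (20) * (23/5) = 184  (0 row swaps -> sign +1)

det(A) = 184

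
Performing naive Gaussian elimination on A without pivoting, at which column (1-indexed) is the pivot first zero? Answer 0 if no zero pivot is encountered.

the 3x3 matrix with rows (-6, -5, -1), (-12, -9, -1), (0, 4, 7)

first zero-pivot column = 0

Naive forward elimination:
R2 <- R2 - (2)*R1:  [ 0  1  1 ]
R3 <- R3 - (4)*R2:  [ 0  0  3 ]
All pivots nonzero; naive elimination completes without hitting a zero pivot.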